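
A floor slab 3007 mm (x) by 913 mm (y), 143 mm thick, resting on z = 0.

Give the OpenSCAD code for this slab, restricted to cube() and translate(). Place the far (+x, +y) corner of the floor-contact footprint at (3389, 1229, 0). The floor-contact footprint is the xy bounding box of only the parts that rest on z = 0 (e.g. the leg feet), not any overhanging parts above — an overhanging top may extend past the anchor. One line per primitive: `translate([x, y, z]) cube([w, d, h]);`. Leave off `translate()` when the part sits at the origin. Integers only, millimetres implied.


translate([382, 316, 0]) cube([3007, 913, 143]);


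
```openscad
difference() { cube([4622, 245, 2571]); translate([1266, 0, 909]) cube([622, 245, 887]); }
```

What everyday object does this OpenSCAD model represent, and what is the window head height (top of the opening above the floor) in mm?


A wall with a window opening. The window head height is 1796 mm.

A wall with a rectangular opening subtracted — a window. Sill at z = 909, opening 887 mm tall, so the head is at 909 + 887 = 1796 mm.


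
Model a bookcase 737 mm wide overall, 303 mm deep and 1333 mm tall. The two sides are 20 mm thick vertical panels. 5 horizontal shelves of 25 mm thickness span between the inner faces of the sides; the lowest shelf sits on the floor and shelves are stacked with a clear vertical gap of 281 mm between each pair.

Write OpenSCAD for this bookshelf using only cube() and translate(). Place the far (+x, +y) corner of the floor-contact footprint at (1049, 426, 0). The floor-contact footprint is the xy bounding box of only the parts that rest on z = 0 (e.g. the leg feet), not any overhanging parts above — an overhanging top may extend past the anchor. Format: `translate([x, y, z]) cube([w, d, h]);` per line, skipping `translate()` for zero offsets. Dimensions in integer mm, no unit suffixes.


translate([312, 123, 0]) cube([20, 303, 1333]);
translate([1029, 123, 0]) cube([20, 303, 1333]);
translate([332, 123, 0]) cube([697, 303, 25]);
translate([332, 123, 306]) cube([697, 303, 25]);
translate([332, 123, 612]) cube([697, 303, 25]);
translate([332, 123, 918]) cube([697, 303, 25]);
translate([332, 123, 1224]) cube([697, 303, 25]);


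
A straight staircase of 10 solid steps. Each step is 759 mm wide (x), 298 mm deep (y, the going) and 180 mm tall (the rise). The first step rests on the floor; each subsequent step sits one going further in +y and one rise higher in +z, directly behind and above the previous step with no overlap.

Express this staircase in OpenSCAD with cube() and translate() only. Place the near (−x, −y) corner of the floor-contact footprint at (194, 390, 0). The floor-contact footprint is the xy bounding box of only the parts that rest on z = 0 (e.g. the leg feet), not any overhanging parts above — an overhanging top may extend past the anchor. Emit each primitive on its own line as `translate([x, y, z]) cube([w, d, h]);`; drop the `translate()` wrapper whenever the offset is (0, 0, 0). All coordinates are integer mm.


translate([194, 390, 0]) cube([759, 298, 180]);
translate([194, 688, 180]) cube([759, 298, 180]);
translate([194, 986, 360]) cube([759, 298, 180]);
translate([194, 1284, 540]) cube([759, 298, 180]);
translate([194, 1582, 720]) cube([759, 298, 180]);
translate([194, 1880, 900]) cube([759, 298, 180]);
translate([194, 2178, 1080]) cube([759, 298, 180]);
translate([194, 2476, 1260]) cube([759, 298, 180]);
translate([194, 2774, 1440]) cube([759, 298, 180]);
translate([194, 3072, 1620]) cube([759, 298, 180]);


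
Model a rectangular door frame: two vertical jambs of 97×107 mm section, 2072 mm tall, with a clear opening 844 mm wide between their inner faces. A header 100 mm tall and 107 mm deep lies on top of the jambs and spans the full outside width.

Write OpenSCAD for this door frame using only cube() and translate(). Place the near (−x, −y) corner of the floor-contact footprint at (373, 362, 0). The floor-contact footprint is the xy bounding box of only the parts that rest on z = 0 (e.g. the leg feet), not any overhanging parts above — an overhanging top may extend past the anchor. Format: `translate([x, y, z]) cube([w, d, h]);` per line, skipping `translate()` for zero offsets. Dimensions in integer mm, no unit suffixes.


translate([373, 362, 0]) cube([97, 107, 2072]);
translate([1314, 362, 0]) cube([97, 107, 2072]);
translate([373, 362, 2072]) cube([1038, 107, 100]);


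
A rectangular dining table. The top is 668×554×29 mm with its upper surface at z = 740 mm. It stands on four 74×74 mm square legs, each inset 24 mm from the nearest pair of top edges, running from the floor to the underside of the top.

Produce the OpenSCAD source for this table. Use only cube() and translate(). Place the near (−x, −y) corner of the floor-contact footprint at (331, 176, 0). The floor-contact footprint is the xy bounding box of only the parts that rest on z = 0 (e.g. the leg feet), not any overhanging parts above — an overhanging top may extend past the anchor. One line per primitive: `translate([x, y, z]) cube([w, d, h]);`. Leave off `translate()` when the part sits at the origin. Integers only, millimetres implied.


translate([307, 152, 711]) cube([668, 554, 29]);
translate([331, 176, 0]) cube([74, 74, 711]);
translate([877, 176, 0]) cube([74, 74, 711]);
translate([331, 608, 0]) cube([74, 74, 711]);
translate([877, 608, 0]) cube([74, 74, 711]);


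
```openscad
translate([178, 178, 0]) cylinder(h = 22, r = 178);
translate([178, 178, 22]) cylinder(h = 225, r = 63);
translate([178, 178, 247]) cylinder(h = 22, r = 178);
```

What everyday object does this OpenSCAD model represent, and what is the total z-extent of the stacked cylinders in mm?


A spool. The overall height is 269 mm.

Three coaxial cylinders, large–small–large — a spool. Two 22 mm flanges and a 225 mm core give 22 + 225 + 22 = 269 mm.


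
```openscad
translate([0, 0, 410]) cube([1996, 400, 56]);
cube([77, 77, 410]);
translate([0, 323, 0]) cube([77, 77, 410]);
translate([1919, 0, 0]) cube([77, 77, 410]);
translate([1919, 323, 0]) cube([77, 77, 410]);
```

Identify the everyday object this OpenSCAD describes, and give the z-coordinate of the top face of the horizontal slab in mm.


A bench. The seat-top height is 466 mm.

A long slab on four corner posts — a bench. The slab sits at z = 410 with thickness 56, so the top is 410 + 56 = 466 mm.


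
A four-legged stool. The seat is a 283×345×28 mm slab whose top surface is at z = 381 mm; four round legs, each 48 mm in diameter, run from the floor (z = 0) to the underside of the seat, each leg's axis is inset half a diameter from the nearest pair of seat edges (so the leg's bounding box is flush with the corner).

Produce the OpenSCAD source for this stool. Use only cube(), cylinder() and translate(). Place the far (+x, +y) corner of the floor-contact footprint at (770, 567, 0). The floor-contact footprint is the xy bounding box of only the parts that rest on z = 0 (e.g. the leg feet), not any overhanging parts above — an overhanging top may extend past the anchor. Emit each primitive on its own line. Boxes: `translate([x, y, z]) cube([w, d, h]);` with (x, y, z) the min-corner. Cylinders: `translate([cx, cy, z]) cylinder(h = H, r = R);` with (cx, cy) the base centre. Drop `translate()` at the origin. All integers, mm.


translate([487, 222, 353]) cube([283, 345, 28]);
translate([511, 246, 0]) cylinder(h = 353, r = 24);
translate([746, 246, 0]) cylinder(h = 353, r = 24);
translate([511, 543, 0]) cylinder(h = 353, r = 24);
translate([746, 543, 0]) cylinder(h = 353, r = 24);


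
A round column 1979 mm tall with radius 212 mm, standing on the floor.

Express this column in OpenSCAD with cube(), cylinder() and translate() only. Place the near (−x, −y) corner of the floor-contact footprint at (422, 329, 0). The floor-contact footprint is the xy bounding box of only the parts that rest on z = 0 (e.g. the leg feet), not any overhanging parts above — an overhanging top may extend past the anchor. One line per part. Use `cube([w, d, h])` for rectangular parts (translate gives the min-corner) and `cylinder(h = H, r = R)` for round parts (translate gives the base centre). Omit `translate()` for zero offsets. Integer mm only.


translate([634, 541, 0]) cylinder(h = 1979, r = 212);


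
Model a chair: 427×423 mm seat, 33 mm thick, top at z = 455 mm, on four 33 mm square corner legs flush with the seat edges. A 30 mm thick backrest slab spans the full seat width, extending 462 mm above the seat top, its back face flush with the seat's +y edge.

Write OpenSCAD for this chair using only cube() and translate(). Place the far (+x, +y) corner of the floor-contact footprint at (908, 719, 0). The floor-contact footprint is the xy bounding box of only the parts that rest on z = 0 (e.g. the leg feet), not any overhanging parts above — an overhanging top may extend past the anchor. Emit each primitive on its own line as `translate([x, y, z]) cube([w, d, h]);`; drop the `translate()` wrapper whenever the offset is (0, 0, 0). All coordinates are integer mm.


// leg_h = 455 - 33 = 422
translate([481, 296, 422]) cube([427, 423, 33]);
translate([481, 296, 0]) cube([33, 33, 422]);
translate([875, 296, 0]) cube([33, 33, 422]);
translate([481, 686, 0]) cube([33, 33, 422]);
translate([875, 686, 0]) cube([33, 33, 422]);
translate([481, 689, 455]) cube([427, 30, 462]);


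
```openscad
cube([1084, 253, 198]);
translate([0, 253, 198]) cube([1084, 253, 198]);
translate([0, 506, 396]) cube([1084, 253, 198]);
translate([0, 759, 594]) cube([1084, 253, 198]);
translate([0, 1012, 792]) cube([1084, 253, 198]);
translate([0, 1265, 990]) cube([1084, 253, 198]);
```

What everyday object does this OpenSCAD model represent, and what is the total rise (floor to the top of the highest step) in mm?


A staircase. The total rise is 1188 mm.

6 identical blocks, each offset up and back from the previous — a staircase. Each step is 198 mm tall and there are 6 of them, so the total rise is 6 × 198 = 1188 mm.


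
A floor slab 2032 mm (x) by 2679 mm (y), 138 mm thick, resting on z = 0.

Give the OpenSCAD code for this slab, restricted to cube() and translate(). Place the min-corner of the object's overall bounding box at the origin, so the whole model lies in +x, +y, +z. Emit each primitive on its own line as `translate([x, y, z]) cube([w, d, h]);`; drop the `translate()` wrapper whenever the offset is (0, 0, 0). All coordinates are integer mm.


cube([2032, 2679, 138]);


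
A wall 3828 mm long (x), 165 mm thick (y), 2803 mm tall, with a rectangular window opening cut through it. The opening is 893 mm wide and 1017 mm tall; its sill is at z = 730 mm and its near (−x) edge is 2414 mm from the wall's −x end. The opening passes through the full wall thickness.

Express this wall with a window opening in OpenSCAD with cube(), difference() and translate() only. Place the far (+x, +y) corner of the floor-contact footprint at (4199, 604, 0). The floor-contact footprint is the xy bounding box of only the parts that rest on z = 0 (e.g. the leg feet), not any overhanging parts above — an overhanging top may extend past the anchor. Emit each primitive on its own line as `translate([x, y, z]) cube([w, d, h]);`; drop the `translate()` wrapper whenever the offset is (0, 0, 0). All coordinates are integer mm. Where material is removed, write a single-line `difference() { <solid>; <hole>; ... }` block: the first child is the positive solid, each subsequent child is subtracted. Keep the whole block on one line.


difference() { translate([371, 439, 0]) cube([3828, 165, 2803]); translate([2785, 439, 730]) cube([893, 165, 1017]); }


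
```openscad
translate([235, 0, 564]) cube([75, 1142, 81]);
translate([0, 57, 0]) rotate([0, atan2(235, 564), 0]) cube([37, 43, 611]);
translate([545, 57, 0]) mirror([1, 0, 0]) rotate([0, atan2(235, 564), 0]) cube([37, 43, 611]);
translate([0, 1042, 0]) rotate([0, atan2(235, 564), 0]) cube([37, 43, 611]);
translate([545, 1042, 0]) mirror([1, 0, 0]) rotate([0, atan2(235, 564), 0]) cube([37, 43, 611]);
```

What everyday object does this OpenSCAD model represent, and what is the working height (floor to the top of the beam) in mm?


A sawhorse. The overall height is 645 mm.

A beam across two mirrored pairs of raked legs — a sawhorse. The beam's underside is at z = 564 (matching the legs' vertical rise in atan2(235, 564)) and the beam is 81 mm tall, so its top is at 564 + 81 = 645 mm. The raked legs top out at the beam's underside, so that is the highest point.


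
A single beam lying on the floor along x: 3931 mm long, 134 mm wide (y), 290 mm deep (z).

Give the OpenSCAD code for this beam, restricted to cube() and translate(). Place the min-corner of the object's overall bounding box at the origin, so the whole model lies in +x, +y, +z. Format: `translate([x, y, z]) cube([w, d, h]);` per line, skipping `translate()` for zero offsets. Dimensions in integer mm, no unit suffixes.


cube([3931, 134, 290]);


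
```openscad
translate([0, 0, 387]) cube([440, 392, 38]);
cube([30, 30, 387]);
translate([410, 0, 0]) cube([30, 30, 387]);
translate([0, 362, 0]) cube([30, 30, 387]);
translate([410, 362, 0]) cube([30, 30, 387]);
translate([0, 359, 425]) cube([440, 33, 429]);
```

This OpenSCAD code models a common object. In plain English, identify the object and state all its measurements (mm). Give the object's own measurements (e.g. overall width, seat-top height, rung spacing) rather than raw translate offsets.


A chair. The seat is a 440×392×38 mm slab with its top at z = 425 mm, on four 30×30 mm corner legs (flush with the seat edges, standing on z = 0). A flat backrest 33 mm thick, 429 mm tall, spans the full seat width and rises from the seat top along its +y edge, rear face flush with the rear of the seat.


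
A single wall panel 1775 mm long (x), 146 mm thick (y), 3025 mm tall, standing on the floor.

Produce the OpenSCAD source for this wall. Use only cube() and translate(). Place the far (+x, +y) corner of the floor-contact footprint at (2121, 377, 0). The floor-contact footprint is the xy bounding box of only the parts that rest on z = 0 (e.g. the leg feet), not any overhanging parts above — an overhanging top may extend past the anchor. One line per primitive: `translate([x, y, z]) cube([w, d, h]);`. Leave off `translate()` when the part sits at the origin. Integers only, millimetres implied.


translate([346, 231, 0]) cube([1775, 146, 3025]);


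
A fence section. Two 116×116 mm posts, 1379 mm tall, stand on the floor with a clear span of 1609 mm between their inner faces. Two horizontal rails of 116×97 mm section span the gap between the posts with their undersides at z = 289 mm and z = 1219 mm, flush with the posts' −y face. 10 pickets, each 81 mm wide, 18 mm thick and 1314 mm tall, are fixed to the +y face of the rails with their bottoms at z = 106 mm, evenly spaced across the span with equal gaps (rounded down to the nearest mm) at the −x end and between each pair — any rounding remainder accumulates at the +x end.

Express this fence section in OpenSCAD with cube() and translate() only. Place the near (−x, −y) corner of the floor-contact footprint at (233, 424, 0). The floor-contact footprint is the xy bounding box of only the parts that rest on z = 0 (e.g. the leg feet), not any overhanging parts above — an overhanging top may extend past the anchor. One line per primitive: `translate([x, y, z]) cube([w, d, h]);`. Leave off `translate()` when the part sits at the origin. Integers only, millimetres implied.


translate([233, 424, 0]) cube([116, 116, 1379]);
translate([1958, 424, 0]) cube([116, 116, 1379]);
translate([349, 424, 289]) cube([1609, 116, 97]);
translate([349, 424, 1219]) cube([1609, 116, 97]);
translate([421, 540, 106]) cube([81, 18, 1314]);
translate([574, 540, 106]) cube([81, 18, 1314]);
translate([727, 540, 106]) cube([81, 18, 1314]);
translate([880, 540, 106]) cube([81, 18, 1314]);
translate([1033, 540, 106]) cube([81, 18, 1314]);
translate([1186, 540, 106]) cube([81, 18, 1314]);
translate([1339, 540, 106]) cube([81, 18, 1314]);
translate([1492, 540, 106]) cube([81, 18, 1314]);
translate([1645, 540, 106]) cube([81, 18, 1314]);
translate([1798, 540, 106]) cube([81, 18, 1314]);


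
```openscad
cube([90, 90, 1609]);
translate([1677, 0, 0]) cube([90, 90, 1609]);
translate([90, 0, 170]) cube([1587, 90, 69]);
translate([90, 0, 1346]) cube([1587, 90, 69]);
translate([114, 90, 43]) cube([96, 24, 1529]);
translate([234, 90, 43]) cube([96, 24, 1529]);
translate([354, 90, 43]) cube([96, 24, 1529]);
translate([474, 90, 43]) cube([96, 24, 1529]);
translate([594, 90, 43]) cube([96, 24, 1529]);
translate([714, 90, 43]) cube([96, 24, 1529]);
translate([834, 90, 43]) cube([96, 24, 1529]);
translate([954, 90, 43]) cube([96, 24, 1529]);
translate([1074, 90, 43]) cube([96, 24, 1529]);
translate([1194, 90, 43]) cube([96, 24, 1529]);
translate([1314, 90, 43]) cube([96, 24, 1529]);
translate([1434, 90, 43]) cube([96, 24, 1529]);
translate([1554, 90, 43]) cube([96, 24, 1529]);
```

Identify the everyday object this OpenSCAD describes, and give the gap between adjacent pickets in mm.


A fence section. The picket gap is 24 mm.

Two posts, two rails, 13 pickets — a fence section. Span 1587 mm holds 13 pickets of 96 mm with 14 equal gaps: ⌊(1587 − 13·96) / 14⌋ = 24 mm.


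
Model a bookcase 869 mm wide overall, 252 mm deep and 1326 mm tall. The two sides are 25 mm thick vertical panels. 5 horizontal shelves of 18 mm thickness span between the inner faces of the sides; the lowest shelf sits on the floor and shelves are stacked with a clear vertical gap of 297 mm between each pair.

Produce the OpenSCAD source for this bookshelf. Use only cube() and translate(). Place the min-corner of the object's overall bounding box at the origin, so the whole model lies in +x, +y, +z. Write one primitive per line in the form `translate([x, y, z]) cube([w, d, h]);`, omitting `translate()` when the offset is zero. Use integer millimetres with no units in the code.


cube([25, 252, 1326]);
translate([844, 0, 0]) cube([25, 252, 1326]);
translate([25, 0, 0]) cube([819, 252, 18]);
translate([25, 0, 315]) cube([819, 252, 18]);
translate([25, 0, 630]) cube([819, 252, 18]);
translate([25, 0, 945]) cube([819, 252, 18]);
translate([25, 0, 1260]) cube([819, 252, 18]);


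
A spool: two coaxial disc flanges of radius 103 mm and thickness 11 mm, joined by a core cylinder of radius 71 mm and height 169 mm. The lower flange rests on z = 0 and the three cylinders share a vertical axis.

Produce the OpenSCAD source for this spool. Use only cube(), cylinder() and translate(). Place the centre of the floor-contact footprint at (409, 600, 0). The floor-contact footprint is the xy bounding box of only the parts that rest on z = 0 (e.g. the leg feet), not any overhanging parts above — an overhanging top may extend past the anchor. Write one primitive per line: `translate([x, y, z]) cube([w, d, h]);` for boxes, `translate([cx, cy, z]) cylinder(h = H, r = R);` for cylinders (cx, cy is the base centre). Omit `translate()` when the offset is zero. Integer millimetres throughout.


translate([409, 600, 0]) cylinder(h = 11, r = 103);
translate([409, 600, 11]) cylinder(h = 169, r = 71);
translate([409, 600, 180]) cylinder(h = 11, r = 103);


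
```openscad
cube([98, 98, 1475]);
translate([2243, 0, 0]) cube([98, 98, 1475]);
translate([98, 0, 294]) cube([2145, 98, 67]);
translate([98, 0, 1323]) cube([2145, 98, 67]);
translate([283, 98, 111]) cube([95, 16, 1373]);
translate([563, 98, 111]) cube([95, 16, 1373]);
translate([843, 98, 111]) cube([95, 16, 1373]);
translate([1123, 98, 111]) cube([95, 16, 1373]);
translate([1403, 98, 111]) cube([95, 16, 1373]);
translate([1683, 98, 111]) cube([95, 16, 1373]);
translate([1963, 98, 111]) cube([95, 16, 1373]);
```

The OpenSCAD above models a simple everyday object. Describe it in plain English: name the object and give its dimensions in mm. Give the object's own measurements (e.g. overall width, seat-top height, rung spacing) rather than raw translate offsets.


A fence section. Two 98×98 mm posts, 1475 mm tall, stand on the floor with a clear span of 2145 mm between their inner faces. Two horizontal rails of 98×67 mm section span the gap between the posts with their undersides at z = 294 mm and z = 1323 mm, flush with the posts' −y face. 7 pickets, each 95 mm wide, 16 mm thick and 1373 mm tall, are fixed to the +y face of the rails with their bottoms at z = 111 mm, spaced across the span with a 185 mm gap after the −x post and between neighbouring pickets and before the +x post.


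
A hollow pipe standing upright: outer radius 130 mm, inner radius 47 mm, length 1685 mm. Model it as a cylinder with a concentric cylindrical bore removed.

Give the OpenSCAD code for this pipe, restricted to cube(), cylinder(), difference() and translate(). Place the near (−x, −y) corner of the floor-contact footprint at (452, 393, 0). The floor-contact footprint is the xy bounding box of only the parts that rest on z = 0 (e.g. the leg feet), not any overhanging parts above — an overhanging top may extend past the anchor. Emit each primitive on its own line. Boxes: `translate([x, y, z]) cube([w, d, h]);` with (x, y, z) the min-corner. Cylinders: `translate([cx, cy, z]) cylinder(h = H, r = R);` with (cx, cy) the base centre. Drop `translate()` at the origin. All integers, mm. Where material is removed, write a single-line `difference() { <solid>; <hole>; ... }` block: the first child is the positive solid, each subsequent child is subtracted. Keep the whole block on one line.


difference() { translate([582, 523, 0]) cylinder(h = 1685, r = 130); translate([582, 523, 0]) cylinder(h = 1685, r = 47); }


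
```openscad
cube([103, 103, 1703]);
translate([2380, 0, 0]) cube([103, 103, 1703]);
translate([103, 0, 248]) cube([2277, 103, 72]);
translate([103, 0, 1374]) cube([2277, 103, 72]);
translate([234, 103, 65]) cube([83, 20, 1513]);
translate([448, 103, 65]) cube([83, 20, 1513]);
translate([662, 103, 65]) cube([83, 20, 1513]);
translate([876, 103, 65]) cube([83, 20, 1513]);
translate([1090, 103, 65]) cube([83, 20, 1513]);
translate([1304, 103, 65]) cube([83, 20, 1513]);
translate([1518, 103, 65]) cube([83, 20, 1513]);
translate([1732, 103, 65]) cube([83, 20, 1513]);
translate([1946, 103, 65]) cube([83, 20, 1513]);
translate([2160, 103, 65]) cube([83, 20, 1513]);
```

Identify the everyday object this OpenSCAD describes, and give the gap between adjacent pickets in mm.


A fence section. The picket gap is 131 mm.

Two posts, two rails, 10 pickets — a fence section. Span 2277 mm holds 10 pickets of 83 mm with 11 equal gaps: ⌊(2277 − 10·83) / 11⌋ = 131 mm.


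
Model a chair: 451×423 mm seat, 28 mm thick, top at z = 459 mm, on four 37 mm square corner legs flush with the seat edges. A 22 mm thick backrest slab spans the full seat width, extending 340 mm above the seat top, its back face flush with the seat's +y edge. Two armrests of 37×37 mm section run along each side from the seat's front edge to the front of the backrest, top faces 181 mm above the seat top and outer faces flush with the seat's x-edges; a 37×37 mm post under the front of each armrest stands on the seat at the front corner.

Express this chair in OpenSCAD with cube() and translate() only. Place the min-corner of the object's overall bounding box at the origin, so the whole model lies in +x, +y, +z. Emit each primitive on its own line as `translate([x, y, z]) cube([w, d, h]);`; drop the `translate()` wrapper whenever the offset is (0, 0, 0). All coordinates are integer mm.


// leg_h = 459 - 28 = 431
// arm post h = 181 - 37 = 144
translate([0, 0, 431]) cube([451, 423, 28]);
cube([37, 37, 431]);
translate([414, 0, 0]) cube([37, 37, 431]);
translate([0, 386, 0]) cube([37, 37, 431]);
translate([414, 386, 0]) cube([37, 37, 431]);
translate([0, 401, 459]) cube([451, 22, 340]);
translate([0, 0, 603]) cube([37, 401, 37]);
translate([414, 0, 603]) cube([37, 401, 37]);
translate([0, 0, 459]) cube([37, 37, 144]);
translate([414, 0, 459]) cube([37, 37, 144]);


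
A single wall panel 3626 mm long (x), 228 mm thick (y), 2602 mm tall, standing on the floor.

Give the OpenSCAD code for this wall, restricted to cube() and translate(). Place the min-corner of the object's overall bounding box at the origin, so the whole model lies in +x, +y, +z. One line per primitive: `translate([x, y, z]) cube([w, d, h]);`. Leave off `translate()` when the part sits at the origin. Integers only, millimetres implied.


cube([3626, 228, 2602]);


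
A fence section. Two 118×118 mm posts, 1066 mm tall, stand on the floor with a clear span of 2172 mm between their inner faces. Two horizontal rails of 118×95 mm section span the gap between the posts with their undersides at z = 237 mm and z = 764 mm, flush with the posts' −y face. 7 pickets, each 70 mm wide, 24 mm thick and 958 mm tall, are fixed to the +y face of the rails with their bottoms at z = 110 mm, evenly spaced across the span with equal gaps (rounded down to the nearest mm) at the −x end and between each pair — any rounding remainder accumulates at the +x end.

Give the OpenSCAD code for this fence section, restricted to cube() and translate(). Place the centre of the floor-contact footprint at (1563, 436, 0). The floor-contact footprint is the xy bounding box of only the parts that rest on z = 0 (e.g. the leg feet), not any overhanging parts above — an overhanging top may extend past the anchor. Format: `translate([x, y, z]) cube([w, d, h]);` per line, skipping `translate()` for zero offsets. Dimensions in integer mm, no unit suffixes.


translate([359, 377, 0]) cube([118, 118, 1066]);
translate([2649, 377, 0]) cube([118, 118, 1066]);
translate([477, 377, 237]) cube([2172, 118, 95]);
translate([477, 377, 764]) cube([2172, 118, 95]);
translate([687, 495, 110]) cube([70, 24, 958]);
translate([967, 495, 110]) cube([70, 24, 958]);
translate([1247, 495, 110]) cube([70, 24, 958]);
translate([1527, 495, 110]) cube([70, 24, 958]);
translate([1807, 495, 110]) cube([70, 24, 958]);
translate([2087, 495, 110]) cube([70, 24, 958]);
translate([2367, 495, 110]) cube([70, 24, 958]);


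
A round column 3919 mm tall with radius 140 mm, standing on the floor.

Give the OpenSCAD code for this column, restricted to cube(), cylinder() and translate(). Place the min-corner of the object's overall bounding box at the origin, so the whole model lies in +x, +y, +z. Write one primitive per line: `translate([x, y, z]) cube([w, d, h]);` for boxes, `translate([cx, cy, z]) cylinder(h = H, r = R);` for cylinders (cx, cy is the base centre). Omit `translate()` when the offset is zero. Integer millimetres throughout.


translate([140, 140, 0]) cylinder(h = 3919, r = 140);


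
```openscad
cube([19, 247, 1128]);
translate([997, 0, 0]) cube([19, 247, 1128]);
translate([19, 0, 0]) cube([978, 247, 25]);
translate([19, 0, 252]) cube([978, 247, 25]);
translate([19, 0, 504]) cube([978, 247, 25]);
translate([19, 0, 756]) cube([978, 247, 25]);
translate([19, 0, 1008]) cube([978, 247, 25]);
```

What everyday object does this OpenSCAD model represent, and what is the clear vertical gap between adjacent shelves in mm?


A bookshelf. The clear shelf gap is 227 mm.

Two tall side panels with 5 horizontal boards between them — a bookshelf. The first two shelf undersides are at z = 0 and z = 252; with shelf thickness 25, the clear gap is 252 − 0 − 25 = 227 mm.


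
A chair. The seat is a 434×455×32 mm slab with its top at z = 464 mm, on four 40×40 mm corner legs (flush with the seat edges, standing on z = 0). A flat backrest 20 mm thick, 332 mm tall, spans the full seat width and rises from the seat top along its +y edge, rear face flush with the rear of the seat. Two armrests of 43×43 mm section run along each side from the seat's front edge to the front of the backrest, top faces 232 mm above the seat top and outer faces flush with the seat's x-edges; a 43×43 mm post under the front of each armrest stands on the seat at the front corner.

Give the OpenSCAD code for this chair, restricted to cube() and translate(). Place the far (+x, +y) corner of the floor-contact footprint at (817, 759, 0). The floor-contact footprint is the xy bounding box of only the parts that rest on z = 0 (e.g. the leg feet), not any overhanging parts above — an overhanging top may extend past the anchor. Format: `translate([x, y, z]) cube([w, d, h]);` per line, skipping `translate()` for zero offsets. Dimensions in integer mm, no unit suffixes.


// leg_h = 464 - 32 = 432
// arm post h = 232 - 43 = 189
translate([383, 304, 432]) cube([434, 455, 32]);
translate([383, 304, 0]) cube([40, 40, 432]);
translate([777, 304, 0]) cube([40, 40, 432]);
translate([383, 719, 0]) cube([40, 40, 432]);
translate([777, 719, 0]) cube([40, 40, 432]);
translate([383, 739, 464]) cube([434, 20, 332]);
translate([383, 304, 653]) cube([43, 435, 43]);
translate([774, 304, 653]) cube([43, 435, 43]);
translate([383, 304, 464]) cube([43, 43, 189]);
translate([774, 304, 464]) cube([43, 43, 189]);


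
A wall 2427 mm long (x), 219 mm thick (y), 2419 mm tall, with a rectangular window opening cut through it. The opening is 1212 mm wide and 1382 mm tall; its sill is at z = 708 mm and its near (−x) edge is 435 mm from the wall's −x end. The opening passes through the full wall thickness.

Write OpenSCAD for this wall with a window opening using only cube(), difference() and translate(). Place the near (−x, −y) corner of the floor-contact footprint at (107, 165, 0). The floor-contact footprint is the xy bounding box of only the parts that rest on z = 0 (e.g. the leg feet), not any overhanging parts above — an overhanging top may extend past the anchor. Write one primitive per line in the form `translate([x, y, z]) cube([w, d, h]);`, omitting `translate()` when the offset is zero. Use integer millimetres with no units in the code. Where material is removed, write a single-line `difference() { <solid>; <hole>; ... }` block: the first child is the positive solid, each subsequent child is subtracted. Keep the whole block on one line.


difference() { translate([107, 165, 0]) cube([2427, 219, 2419]); translate([542, 165, 708]) cube([1212, 219, 1382]); }


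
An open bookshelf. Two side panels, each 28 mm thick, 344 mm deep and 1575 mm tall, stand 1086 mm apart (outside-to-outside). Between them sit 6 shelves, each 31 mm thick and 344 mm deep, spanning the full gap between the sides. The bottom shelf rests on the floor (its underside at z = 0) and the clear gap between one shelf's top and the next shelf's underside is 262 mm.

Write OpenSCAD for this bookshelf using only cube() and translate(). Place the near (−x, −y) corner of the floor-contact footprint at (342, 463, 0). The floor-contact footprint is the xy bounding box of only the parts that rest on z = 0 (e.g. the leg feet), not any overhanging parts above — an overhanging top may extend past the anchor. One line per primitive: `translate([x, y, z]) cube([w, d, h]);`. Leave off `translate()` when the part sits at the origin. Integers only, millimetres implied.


translate([342, 463, 0]) cube([28, 344, 1575]);
translate([1400, 463, 0]) cube([28, 344, 1575]);
translate([370, 463, 0]) cube([1030, 344, 31]);
translate([370, 463, 293]) cube([1030, 344, 31]);
translate([370, 463, 586]) cube([1030, 344, 31]);
translate([370, 463, 879]) cube([1030, 344, 31]);
translate([370, 463, 1172]) cube([1030, 344, 31]);
translate([370, 463, 1465]) cube([1030, 344, 31]);


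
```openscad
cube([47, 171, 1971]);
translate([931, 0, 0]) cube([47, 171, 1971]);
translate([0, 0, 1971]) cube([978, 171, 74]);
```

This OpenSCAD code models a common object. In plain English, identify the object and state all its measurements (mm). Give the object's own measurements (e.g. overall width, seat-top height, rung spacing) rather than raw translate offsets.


A door frame. The clear opening is 884 mm wide and 1971 mm high. Two 47 mm wide jambs, 171 mm deep, stand either side of the opening from the floor to the top of the opening. A 74 mm thick head sits across the top of both jambs, spanning the full outside width of the frame.


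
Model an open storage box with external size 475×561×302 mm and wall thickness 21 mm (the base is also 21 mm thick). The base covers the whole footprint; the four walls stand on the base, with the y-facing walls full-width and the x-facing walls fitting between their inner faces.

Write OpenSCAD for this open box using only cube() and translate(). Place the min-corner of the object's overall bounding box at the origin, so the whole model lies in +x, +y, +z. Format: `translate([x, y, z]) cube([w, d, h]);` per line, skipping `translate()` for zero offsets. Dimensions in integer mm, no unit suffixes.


cube([475, 561, 21]);
translate([0, 0, 21]) cube([475, 21, 281]);
translate([0, 540, 21]) cube([475, 21, 281]);
translate([0, 21, 21]) cube([21, 519, 281]);
translate([454, 21, 21]) cube([21, 519, 281]);


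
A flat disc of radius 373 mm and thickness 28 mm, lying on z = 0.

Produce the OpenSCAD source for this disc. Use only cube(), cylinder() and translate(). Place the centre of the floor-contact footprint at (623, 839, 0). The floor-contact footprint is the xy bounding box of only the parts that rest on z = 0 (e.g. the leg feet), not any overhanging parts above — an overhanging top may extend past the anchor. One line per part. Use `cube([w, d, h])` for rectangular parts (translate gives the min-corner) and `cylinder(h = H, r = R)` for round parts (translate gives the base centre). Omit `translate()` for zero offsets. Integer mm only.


translate([623, 839, 0]) cylinder(h = 28, r = 373);


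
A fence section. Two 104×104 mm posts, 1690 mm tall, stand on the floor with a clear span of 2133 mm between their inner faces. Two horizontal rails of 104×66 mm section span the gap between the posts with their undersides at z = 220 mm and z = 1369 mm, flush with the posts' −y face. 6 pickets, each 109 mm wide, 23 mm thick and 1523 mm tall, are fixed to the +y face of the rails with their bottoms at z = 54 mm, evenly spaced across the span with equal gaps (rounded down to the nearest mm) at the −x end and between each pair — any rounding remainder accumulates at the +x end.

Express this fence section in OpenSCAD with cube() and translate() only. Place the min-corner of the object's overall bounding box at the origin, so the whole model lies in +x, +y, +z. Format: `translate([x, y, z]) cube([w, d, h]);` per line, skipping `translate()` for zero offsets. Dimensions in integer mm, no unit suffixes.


cube([104, 104, 1690]);
translate([2237, 0, 0]) cube([104, 104, 1690]);
translate([104, 0, 220]) cube([2133, 104, 66]);
translate([104, 0, 1369]) cube([2133, 104, 66]);
translate([315, 104, 54]) cube([109, 23, 1523]);
translate([635, 104, 54]) cube([109, 23, 1523]);
translate([955, 104, 54]) cube([109, 23, 1523]);
translate([1275, 104, 54]) cube([109, 23, 1523]);
translate([1595, 104, 54]) cube([109, 23, 1523]);
translate([1915, 104, 54]) cube([109, 23, 1523]);


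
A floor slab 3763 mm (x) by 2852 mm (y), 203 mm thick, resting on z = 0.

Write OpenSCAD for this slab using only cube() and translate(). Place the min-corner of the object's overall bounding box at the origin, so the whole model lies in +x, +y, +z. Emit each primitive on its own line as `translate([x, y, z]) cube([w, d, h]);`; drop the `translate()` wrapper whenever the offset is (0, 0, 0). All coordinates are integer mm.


cube([3763, 2852, 203]);


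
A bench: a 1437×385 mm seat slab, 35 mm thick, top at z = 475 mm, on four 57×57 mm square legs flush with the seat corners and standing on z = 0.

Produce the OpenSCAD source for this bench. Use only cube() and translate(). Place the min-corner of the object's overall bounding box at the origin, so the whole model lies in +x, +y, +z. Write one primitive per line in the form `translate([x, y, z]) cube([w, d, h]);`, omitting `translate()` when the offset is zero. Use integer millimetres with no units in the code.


translate([0, 0, 440]) cube([1437, 385, 35]);
cube([57, 57, 440]);
translate([0, 328, 0]) cube([57, 57, 440]);
translate([1380, 0, 0]) cube([57, 57, 440]);
translate([1380, 328, 0]) cube([57, 57, 440]);


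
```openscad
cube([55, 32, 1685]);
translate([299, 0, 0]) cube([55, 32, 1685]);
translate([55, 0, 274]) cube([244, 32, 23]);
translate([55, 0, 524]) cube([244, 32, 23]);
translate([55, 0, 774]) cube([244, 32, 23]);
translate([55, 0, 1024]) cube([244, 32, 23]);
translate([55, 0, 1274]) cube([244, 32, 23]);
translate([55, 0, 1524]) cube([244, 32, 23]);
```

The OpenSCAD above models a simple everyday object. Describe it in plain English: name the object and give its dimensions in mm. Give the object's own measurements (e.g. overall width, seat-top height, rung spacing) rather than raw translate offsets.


A straight ladder. Two 55×32 mm vertical rails, 1685 mm tall, stand 354 mm apart (outside-to-outside) with their front faces coplanar on the −y side. 6 rungs, each 32 mm deep and 23 mm tall, span between the inner faces of the rails, front faces flush with the rails. The lowest rung's underside is at z = 274 mm and rungs are spaced 250 mm apart (underside to underside).


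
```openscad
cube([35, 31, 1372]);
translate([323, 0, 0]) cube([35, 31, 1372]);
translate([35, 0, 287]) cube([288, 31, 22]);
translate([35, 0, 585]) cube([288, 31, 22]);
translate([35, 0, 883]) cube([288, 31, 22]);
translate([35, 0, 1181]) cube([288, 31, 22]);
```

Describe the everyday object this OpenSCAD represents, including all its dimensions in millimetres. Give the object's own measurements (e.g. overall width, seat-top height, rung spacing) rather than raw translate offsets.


A straight ladder. Two 35×31 mm vertical rails, 1372 mm tall, stand 358 mm apart (outside-to-outside) with their front faces coplanar on the −y side. 4 rungs, each 31 mm deep and 22 mm tall, span between the inner faces of the rails, front faces flush with the rails. The lowest rung's underside is at z = 287 mm and rungs are spaced 298 mm apart (underside to underside).


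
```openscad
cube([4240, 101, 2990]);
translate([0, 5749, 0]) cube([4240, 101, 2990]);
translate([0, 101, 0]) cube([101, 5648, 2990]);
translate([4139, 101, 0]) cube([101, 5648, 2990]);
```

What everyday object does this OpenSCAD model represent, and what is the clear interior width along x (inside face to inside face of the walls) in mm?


A house (or room) frame. The interior width is 4038 mm.

Four 2990 mm walls enclosing a rectangle with no floor or roof — a room or house frame. Outside width is 4240 mm and wall thickness is 101 mm, so the interior width is 4240 − 2 × 101 = 4038 mm.


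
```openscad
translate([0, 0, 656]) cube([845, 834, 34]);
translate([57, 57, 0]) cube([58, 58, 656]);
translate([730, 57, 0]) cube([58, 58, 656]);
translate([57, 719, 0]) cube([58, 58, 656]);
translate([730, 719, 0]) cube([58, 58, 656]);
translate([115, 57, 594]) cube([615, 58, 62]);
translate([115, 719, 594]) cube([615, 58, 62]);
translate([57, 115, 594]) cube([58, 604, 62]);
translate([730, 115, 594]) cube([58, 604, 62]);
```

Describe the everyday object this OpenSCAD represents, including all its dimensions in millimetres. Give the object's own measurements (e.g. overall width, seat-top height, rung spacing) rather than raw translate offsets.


A rectangular dining table. The top is 845×834×34 mm with its upper surface at z = 690 mm. It stands on four 58×58 mm square legs, each inset 57 mm from the nearest pair of top edges, running from the floor to the underside of the top. Four apron rails, 58 mm thick and 62 mm tall, run between adjacent legs with their top edges flush with the underside of the top and their outer faces flush with the legs' outer faces.


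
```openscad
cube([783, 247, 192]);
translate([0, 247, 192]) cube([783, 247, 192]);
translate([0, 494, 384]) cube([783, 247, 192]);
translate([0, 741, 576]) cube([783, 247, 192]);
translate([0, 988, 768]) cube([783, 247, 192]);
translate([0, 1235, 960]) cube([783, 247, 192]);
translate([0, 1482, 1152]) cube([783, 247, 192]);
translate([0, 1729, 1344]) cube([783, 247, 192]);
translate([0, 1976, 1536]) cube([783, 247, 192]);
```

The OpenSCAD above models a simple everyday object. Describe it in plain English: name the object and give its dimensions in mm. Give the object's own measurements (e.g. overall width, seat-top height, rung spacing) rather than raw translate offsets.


A straight staircase of 9 solid steps. Each step is 783 mm wide (x), 247 mm deep (y, the going) and 192 mm tall (the rise). The first step rests on the floor; each subsequent step sits one going further in +y and one rise higher in +z, directly behind and above the previous step with no overlap.
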